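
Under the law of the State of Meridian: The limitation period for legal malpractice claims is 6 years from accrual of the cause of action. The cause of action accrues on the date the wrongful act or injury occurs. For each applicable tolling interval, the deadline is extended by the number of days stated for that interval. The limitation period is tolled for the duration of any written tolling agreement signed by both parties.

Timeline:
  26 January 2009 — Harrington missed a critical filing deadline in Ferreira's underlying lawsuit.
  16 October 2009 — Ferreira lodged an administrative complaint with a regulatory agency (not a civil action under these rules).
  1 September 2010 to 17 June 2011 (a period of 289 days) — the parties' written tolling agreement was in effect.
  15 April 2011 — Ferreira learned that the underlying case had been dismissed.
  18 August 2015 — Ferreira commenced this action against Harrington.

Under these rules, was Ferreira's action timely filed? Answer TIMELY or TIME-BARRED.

Because the rule ties accrual to occurrence, the claim accrued on 26 January 2009, not on the 15 April 2011 discovery date.
6 years from 26 January 2009 is 26 January 2015.
The written tolling agreement from 1 September 2010 to 17 June 2011 tolled the period for 289 days, extending the deadline to 11 November 2015.
None of the other events listed affects the running of the period under the stated rules.
Filing on 18 August 2015 beat the 11 November 2015 deadline — the action is timely.

TIMELY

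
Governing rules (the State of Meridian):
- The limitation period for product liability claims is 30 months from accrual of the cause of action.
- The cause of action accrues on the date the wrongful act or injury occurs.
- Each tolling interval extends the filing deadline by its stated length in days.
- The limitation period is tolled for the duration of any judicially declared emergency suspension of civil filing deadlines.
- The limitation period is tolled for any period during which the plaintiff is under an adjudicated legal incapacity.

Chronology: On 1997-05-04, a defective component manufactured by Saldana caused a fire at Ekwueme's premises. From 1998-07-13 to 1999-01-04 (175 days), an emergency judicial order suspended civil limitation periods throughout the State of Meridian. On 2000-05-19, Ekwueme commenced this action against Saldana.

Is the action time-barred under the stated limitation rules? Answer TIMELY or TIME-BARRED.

TIME-BARRED

The claim accrued on 1997-05-04, when the wrongful act occurred.
The untolled deadline — 30 months after 1997-05-04 — is 1999-11-04.
The emergency suspension of filing deadlines from 1998-07-13 to 1999-01-04 tolled the period for 175 days, extending the deadline to 2000-04-27.
Ekwueme filed on 2000-05-19, after the 2000-04-27 deadline, so the action is time-barred.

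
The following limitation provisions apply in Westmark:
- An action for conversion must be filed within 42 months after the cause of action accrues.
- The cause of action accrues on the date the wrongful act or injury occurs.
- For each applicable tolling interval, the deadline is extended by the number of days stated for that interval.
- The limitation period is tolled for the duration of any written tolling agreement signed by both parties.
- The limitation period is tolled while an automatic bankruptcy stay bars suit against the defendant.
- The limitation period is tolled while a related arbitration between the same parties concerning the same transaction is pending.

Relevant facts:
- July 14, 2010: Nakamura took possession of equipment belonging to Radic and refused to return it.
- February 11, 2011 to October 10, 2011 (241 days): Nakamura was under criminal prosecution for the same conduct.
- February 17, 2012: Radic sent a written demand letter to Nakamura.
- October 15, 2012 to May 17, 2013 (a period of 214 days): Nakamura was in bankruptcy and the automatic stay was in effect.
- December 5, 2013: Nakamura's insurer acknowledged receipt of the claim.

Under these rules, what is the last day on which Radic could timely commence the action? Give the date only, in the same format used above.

August 16, 2014

The claim accrued on July 14, 2010, when the wrongful act occurred.
The untolled deadline — 42 months after July 14, 2010 — is January 14, 2014.
The period was tolled for 214 days by the automatic bankruptcy stay (October 15, 2012 to May 17, 2013), pushing the deadline to August 16, 2014.
Although a criminal prosecution ran from February 11, 2011 to October 10, 2011, the stated rules do not make that a tolling event, so it is disregarded.
None of the other events listed affects the running of the period under the stated rules.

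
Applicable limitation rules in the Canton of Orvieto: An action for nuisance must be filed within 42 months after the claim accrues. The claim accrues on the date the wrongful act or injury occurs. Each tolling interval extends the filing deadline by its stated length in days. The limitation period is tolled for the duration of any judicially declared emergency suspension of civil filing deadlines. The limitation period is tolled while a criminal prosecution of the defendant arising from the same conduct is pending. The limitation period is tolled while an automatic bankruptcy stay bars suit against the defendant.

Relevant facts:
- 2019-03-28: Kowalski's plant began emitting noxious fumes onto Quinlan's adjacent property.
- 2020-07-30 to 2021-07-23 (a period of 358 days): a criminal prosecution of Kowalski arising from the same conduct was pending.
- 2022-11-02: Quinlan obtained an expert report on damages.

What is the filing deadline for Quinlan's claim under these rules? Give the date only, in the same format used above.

The claim accrued on 2019-03-28, when the wrongful act occurred.
The untolled deadline — 42 months after 2019-03-28 — is 2022-09-28.
Because the pending criminal prosecution ran from 2020-07-30 to 2021-07-23, the deadline is extended by 358 days to 2023-09-21.
Nothing else in the chronology tolls or restarts the period.

2023-09-21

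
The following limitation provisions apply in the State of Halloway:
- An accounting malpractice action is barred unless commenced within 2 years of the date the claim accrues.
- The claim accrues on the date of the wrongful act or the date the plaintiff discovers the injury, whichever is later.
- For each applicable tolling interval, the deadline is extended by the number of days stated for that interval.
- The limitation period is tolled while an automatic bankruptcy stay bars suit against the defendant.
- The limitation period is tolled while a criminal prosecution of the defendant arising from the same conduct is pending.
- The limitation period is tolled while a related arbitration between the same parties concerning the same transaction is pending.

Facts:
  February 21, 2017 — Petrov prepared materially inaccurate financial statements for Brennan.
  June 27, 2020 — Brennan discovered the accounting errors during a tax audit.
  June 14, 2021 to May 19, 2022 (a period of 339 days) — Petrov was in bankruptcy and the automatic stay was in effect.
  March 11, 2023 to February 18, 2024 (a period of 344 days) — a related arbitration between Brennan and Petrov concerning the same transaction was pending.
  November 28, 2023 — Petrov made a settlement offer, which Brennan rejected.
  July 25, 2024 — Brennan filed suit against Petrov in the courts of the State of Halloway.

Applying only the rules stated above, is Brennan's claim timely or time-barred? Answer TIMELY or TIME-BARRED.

The claim accrued on June 27, 2020 — the later of the February 21, 2017 act and the June 27, 2020 discovery.
Adding the 2 years base period to June 27, 2020 gives a deadline of June 27, 2022, before any tolling.
Because the automatic bankruptcy stay ran from June 14, 2021 to May 19, 2022, the deadline is extended by 339 days to June 1, 2023.
The pending related arbitration from March 11, 2023 to February 18, 2024 tolled the period for 344 days, extending the deadline to May 10, 2024.
The other events in the timeline have no effect on the limitation period under the stated rules.
Filing on July 25, 2024 missed the May 10, 2024 deadline — the action is time-barred.

TIME-BARRED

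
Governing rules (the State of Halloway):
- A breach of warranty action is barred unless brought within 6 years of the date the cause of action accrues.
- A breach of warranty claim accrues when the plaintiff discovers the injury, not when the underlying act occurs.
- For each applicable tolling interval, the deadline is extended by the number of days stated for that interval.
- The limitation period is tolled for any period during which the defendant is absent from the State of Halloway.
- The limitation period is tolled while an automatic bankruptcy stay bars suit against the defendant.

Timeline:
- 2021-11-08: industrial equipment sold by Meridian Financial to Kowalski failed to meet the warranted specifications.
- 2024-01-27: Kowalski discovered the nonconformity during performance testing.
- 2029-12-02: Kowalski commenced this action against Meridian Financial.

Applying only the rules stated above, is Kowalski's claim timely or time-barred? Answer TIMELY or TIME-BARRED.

TIMELY

Under the discovery rule, the claim accrued on 2024-01-27, when Kowalski discovered the injury — not on the 2021-11-08 date of the underlying act.
6 years from 2024-01-27 is 2030-01-27.
Kowalski filed on 2029-12-02, before the 2030-01-27 deadline, so the action is timely.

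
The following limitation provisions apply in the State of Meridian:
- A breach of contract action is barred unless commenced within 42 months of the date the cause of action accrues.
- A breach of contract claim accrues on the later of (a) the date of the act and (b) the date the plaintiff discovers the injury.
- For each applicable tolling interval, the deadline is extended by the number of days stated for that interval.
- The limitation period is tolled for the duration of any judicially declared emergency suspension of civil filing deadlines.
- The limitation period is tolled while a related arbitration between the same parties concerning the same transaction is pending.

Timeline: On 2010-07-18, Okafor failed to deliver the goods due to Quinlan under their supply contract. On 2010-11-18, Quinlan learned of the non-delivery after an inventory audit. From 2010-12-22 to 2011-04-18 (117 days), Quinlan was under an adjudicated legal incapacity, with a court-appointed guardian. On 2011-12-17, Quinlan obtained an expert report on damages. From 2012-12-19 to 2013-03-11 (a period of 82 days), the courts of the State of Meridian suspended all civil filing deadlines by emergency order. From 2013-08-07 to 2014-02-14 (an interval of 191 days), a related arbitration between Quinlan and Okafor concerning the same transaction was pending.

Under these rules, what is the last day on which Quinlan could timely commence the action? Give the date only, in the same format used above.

2015-02-15

Because discovery on 2010-11-18 post-dates the 2010-07-18 act, accrual under the later-of rule falls on 2010-11-18.
The untolled deadline — 42 months after 2010-11-18 — is 2014-05-18.
The period was tolled for 82 days by the emergency suspension of filing deadlines (2012-12-19 to 2013-03-11), pushing the deadline to 2014-08-08.
Because the pending related arbitration ran from 2013-08-07 to 2014-02-14, the deadline is extended by 191 days to 2015-02-15.
No stated provision tolls the period for the plaintiff's incapacity, so the interval from 2010-12-22 to 2011-04-18 has no effect on the deadline.
None of the other events listed affects the running of the period under the stated rules.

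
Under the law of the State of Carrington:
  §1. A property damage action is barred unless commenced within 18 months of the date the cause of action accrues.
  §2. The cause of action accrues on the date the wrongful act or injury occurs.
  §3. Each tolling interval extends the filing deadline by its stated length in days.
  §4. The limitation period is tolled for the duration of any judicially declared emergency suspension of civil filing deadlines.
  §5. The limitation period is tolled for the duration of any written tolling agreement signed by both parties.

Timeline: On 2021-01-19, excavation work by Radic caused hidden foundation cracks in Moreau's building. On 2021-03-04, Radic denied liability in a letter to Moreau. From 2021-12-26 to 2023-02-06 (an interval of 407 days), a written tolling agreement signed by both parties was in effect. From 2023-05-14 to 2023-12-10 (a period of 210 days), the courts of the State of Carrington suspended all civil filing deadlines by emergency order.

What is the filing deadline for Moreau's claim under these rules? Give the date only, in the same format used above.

2024-03-27

The claim accrued on 2021-01-19, when the wrongful act occurred.
18 months from 2021-01-19 is 2022-07-19.
Because the written tolling agreement ran from 2021-12-26 to 2023-02-06, the deadline is extended by 407 days to 2023-08-30.
The period was tolled for 210 days by the emergency suspension of filing deadlines (2023-05-14 to 2023-12-10), pushing the deadline to 2024-03-27.
The other events in the timeline have no effect on the limitation period under the stated rules.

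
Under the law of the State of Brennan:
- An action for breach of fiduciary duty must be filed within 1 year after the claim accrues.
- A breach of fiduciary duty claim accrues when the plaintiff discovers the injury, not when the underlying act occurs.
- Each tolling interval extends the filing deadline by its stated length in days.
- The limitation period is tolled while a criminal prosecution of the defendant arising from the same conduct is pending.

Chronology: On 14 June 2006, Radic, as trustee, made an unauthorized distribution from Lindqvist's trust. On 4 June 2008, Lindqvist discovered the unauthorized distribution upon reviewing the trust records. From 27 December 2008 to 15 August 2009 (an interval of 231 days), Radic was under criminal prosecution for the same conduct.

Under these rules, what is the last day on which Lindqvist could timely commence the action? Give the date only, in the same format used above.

21 January 2010

The claim did not accrue until Lindqvist discovered the injury on 4 June 2008; the 14 June 2006 act date does not start the clock under the stated rule.
1 year from 4 June 2008 is 4 June 2009.
The period was tolled for 231 days by the pending criminal prosecution (27 December 2008 to 15 August 2009), pushing the deadline to 21 January 2010.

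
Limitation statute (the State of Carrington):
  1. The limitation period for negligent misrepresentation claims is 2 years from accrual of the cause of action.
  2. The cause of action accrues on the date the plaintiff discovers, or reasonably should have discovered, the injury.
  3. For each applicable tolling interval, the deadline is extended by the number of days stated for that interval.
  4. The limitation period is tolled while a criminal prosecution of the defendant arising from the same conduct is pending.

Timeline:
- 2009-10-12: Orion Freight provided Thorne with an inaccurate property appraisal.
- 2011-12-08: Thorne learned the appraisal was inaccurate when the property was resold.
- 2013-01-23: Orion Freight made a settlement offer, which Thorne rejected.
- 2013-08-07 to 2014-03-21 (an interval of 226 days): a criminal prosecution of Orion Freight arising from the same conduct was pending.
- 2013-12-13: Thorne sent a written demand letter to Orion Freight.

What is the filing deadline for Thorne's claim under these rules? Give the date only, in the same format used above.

2014-07-22

Accrual is tied to discovery, so the period began on 2011-12-08 rather than on 2009-10-12 when the act occurred.
2 years from 2011-12-08 is 2013-12-08.
The pending criminal prosecution from 2013-08-07 to 2014-03-21 tolled the period for 226 days, extending the deadline to 2014-07-22.
None of the other events listed affects the running of the period under the stated rules.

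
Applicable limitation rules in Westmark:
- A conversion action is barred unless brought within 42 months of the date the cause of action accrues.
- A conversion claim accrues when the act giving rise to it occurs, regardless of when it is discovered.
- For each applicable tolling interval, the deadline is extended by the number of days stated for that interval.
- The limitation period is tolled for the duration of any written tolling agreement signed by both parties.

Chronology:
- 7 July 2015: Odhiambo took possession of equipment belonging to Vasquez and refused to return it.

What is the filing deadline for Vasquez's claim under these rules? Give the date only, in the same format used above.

7 January 2019

The limitation period began to run on 7 July 2015.
The untolled deadline — 42 months after 7 July 2015 — is 7 January 2019.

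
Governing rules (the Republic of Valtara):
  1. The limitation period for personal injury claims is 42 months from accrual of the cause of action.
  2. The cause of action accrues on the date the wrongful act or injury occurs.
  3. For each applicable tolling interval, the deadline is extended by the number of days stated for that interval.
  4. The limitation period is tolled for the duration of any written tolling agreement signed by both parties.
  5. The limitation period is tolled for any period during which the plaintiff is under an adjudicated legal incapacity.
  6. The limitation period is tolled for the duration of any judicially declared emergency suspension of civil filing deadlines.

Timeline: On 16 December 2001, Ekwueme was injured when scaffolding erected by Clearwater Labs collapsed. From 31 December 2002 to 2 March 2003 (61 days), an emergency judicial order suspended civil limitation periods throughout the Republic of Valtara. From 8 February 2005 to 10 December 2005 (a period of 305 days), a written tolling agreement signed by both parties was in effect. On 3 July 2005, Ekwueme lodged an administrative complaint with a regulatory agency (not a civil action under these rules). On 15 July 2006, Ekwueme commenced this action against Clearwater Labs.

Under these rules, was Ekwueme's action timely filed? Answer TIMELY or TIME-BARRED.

The limitation period began to run on 16 December 2001.
42 months from 16 December 2001 is 16 June 2005.
Because the emergency suspension of filing deadlines ran from 31 December 2002 to 2 March 2003, the deadline is extended by 61 days to 16 August 2005.
The written tolling agreement from 8 February 2005 to 10 December 2005 tolled the period for 305 days, extending the deadline to 17 June 2006.
Nothing else in the chronology tolls or restarts the period.
Filing on 15 July 2006 missed the 17 June 2006 deadline — the action is time-barred.

TIME-BARRED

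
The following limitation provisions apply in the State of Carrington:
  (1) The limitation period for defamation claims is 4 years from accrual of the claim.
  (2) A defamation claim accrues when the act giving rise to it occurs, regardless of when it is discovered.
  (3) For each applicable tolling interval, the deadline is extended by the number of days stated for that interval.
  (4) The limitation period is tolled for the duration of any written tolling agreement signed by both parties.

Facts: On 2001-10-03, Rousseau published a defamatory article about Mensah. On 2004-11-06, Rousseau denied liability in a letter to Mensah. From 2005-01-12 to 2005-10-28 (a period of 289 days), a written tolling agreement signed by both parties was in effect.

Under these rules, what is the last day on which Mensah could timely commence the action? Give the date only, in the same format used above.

2006-07-19

The limitation period began to run on 2001-10-03.
The untolled deadline — 4 years after 2001-10-03 — is 2005-10-03.
The written tolling agreement from 2005-01-12 to 2005-10-28 tolled the period for 289 days, extending the deadline to 2006-07-19.
Nothing else in the chronology tolls or restarts the period.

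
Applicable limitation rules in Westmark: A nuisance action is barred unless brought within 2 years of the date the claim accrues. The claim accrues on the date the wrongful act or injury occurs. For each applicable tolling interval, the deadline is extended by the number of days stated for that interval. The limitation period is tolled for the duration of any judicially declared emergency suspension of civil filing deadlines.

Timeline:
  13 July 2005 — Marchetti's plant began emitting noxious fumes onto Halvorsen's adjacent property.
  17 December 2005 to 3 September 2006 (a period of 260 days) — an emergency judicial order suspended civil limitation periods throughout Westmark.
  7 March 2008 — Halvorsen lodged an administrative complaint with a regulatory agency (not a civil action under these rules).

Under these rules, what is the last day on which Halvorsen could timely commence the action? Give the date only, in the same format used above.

The claim accrued on 13 July 2005, when the wrongful act occurred.
The untolled deadline — 2 years after 13 July 2005 — is 13 July 2007.
The period was tolled for 260 days by the emergency suspension of filing deadlines (17 December 2005 to 3 September 2006), pushing the deadline to 29 March 2008.
The other events in the timeline have no effect on the limitation period under the stated rules.

29 March 2008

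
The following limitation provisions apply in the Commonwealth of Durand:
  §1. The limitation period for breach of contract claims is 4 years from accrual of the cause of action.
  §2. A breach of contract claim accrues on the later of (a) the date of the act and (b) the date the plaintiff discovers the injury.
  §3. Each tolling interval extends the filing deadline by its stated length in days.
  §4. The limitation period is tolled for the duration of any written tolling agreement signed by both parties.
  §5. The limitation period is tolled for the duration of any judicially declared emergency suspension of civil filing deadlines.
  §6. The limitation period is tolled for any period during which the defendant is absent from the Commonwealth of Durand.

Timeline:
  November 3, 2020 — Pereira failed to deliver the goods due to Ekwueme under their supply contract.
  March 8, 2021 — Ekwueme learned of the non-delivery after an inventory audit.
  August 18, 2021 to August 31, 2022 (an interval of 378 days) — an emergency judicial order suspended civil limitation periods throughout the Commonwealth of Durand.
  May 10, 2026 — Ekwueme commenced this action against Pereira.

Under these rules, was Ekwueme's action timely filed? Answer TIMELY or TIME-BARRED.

Taking the later of the act (November 3, 2020) and discovery (March 8, 2021), the claim accrued on March 8, 2021.
Adding the 4 years base period to March 8, 2021 gives a deadline of March 8, 2025, before any tolling.
The period was tolled for 378 days by the emergency suspension of filing deadlines (August 18, 2021 to August 31, 2022), pushing the deadline to March 21, 2026.
Ekwueme filed on May 10, 2026, after the March 21, 2026 deadline, so the action is time-barred.

TIME-BARRED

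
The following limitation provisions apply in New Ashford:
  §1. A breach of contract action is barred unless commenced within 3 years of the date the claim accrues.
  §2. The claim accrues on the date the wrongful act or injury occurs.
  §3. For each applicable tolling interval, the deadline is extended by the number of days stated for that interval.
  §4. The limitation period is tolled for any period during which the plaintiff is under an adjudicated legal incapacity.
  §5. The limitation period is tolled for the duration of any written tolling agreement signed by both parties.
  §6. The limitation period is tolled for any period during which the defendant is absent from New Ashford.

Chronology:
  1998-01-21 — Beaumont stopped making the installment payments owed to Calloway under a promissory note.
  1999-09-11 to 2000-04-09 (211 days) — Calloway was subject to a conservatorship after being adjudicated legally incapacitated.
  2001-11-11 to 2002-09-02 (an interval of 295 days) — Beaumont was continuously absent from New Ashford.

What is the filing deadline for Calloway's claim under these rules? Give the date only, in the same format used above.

The claim accrued on 1998-01-21, when the wrongful act occurred.
3 years from 1998-01-21 is 2001-01-21.
Because the plaintiff's legal incapacity ran from 1999-09-11 to 2000-04-09, the deadline is extended by 211 days to 2001-08-20.
By the time the defendant's absence from the jurisdiction began on 2001-11-11, the limitation period had already expired on 2001-08-20; that interval cannot revive it.

2001-08-20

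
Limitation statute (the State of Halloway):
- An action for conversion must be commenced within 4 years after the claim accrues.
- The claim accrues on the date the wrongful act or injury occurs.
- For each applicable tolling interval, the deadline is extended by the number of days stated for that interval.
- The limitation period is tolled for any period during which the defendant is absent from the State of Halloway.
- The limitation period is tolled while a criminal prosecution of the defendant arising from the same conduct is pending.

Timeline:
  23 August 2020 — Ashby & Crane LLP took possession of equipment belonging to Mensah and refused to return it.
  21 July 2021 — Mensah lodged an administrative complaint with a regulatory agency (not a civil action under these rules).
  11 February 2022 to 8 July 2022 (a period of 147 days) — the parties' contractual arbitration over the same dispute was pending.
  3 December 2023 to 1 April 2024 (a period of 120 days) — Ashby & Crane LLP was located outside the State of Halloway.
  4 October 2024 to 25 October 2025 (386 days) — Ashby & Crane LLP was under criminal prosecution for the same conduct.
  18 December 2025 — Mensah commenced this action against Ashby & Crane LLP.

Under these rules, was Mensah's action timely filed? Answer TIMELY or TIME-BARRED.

The claim accrued on 23 August 2020, when the wrongful act occurred.
4 years from 23 August 2020 is 23 August 2024.
The defendant's absence from the jurisdiction from 3 December 2023 to 1 April 2024 tolled the period for 120 days, extending the deadline to 21 December 2024.
Because the pending criminal prosecution ran from 4 October 2024 to 25 October 2025, the deadline is extended by 386 days to 11 January 2026.
No stated provision tolls the period for a pending arbitration, so the interval from 11 February 2022 to 8 July 2022 has no effect on the deadline.
None of the other events listed affects the running of the period under the stated rules.
The 18 December 2025 filing precedes the 11 January 2026 deadline; the claim is timely.

TIMELY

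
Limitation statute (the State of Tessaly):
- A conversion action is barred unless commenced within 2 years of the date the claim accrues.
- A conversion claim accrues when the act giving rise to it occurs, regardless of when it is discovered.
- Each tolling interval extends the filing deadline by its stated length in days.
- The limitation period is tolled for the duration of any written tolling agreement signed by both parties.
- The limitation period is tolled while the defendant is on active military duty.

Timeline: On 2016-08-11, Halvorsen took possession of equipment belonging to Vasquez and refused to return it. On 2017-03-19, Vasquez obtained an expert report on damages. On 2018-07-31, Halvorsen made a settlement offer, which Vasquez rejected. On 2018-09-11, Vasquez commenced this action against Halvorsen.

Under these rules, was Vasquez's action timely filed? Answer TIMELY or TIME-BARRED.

The claim accrued on 2016-08-11, when the wrongful act occurred.
The untolled deadline — 2 years after 2016-08-11 — is 2018-08-11.
Nothing else in the chronology tolls or restarts the period.
Filing on 2018-09-11 missed the 2018-08-11 deadline — the action is time-barred.

TIME-BARRED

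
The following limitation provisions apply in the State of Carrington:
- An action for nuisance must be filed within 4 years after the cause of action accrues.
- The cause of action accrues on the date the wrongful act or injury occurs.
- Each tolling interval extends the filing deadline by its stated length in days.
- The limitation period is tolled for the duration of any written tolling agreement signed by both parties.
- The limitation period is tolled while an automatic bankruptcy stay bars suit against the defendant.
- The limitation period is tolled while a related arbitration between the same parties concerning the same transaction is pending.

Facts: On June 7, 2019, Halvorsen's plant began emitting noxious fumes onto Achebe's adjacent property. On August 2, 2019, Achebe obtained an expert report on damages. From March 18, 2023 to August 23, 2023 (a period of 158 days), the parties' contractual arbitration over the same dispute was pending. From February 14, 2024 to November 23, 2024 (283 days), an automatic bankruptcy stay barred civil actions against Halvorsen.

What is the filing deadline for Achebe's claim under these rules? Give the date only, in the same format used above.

November 12, 2023

The cause of action accrued on June 7, 2019, the date of the act.
4 years from June 7, 2019 is June 7, 2023.
Because the pending related arbitration ran from March 18, 2023 to August 23, 2023, the deadline is extended by 158 days to November 12, 2023.
By the time the automatic bankruptcy stay began on February 14, 2024, the limitation period had already expired on November 12, 2023; that interval cannot revive it.
The other events in the timeline have no effect on the limitation period under the stated rules.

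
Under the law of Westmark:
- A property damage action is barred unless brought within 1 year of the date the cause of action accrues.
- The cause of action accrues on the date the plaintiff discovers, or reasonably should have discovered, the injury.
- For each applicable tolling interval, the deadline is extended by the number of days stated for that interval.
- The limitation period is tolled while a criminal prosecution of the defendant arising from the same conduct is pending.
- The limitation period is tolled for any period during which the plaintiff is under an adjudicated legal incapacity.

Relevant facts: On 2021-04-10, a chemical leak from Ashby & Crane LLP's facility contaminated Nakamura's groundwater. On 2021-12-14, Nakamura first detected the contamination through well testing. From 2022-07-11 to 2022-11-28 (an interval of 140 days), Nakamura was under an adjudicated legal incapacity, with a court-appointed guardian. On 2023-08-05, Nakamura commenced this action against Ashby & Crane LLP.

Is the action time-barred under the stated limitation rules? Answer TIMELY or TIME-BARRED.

The claim did not accrue until Nakamura discovered the injury on 2021-12-14; the 2021-04-10 act date does not start the clock under the stated rule.
The untolled deadline — 1 year after 2021-12-14 — is 2022-12-14.
Because the plaintiff's legal incapacity ran from 2022-07-11 to 2022-11-28, the deadline is extended by 140 days to 2023-05-03.
Filing on 2023-08-05 missed the 2023-05-03 deadline — the action is time-barred.

TIME-BARRED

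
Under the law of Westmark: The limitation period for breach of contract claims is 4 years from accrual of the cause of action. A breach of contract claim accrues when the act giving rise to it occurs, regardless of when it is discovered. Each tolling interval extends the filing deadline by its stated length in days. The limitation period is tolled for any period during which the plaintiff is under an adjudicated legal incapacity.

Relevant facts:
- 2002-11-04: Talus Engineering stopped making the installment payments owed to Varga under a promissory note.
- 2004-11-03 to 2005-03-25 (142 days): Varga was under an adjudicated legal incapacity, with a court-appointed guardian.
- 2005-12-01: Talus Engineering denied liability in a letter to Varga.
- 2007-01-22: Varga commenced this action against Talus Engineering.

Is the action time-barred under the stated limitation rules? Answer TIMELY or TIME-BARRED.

TIMELY

The cause of action accrued on 2002-11-04, the date of the act.
The untolled deadline — 4 years after 2002-11-04 — is 2006-11-04.
The plaintiff's legal incapacity from 2004-11-03 to 2005-03-25 tolled the period for 142 days, extending the deadline to 2007-03-26.
None of the other events listed affects the running of the period under the stated rules.
Filing on 2007-01-22 beat the 2007-03-26 deadline — the action is timely.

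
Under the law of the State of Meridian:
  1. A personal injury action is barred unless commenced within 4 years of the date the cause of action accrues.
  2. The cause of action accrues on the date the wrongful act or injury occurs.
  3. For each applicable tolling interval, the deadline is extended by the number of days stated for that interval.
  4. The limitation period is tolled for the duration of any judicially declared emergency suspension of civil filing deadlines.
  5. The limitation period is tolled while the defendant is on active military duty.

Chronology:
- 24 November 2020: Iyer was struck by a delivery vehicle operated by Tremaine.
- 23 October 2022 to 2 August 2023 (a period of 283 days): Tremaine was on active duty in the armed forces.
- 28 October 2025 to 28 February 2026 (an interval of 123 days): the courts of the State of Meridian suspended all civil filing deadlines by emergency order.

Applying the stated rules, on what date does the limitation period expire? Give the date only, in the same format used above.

The claim accrued on 24 November 2020, when the wrongful act occurred.
Adding the 4 years base period to 24 November 2020 gives a deadline of 24 November 2024, before any tolling.
Because the defendant's active military service ran from 23 October 2022 to 2 August 2023, the deadline is extended by 283 days to 3 September 2025.
The emergency suspension of filing deadlines from 28 October 2025 to 28 February 2026 began after the period had already run on 3 September 2025, so it has no tolling effect.

3 September 2025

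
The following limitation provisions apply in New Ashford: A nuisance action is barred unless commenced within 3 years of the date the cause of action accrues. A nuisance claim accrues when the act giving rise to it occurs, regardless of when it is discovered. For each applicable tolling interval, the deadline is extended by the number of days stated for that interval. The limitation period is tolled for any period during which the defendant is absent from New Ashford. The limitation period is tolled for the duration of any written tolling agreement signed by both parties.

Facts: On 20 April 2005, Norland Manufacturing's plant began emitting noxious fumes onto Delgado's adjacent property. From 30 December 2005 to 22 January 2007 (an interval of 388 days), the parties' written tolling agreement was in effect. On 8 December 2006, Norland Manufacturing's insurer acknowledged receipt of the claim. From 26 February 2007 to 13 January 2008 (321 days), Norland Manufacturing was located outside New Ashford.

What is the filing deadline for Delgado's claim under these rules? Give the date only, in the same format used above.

The cause of action accrued on 20 April 2005, the date of the act.
3 years from 20 April 2005 is 20 April 2008.
Because the written tolling agreement ran from 30 December 2005 to 22 January 2007, the deadline is extended by 388 days to 13 May 2009.
Because the defendant's absence from the jurisdiction ran from 26 February 2007 to 13 January 2008, the deadline is extended by 321 days to 30 March 2010.
The other events in the timeline have no effect on the limitation period under the stated rules.

30 March 2010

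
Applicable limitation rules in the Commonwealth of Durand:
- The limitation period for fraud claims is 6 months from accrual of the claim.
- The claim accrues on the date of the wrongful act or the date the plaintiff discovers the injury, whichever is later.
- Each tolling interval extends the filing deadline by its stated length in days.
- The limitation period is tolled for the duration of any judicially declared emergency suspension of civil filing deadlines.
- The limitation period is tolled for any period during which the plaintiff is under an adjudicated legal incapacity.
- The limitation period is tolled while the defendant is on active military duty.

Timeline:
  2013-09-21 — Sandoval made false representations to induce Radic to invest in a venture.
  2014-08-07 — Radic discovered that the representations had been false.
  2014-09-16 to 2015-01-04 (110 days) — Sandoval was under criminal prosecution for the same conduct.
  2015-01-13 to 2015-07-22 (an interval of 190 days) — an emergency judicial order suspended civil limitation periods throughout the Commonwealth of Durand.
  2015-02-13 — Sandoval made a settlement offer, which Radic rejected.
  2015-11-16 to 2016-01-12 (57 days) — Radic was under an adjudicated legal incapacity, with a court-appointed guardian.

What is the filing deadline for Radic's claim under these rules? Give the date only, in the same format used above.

2015-08-16

Because discovery on 2014-08-07 post-dates the 2013-09-21 act, accrual under the later-of rule falls on 2014-08-07.
6 months from 2014-08-07 is 2015-02-07.
Because the emergency suspension of filing deadlines ran from 2015-01-13 to 2015-07-22, the deadline is extended by 190 days to 2015-08-16.
By the time the plaintiff's legal incapacity began on 2015-11-16, the limitation period had already expired on 2015-08-16; that interval cannot revive it.
Although a criminal prosecution ran from 2014-09-16 to 2015-01-04, the stated rules do not make that a tolling event, so it is disregarded.
Nothing else in the chronology tolls or restarts the period.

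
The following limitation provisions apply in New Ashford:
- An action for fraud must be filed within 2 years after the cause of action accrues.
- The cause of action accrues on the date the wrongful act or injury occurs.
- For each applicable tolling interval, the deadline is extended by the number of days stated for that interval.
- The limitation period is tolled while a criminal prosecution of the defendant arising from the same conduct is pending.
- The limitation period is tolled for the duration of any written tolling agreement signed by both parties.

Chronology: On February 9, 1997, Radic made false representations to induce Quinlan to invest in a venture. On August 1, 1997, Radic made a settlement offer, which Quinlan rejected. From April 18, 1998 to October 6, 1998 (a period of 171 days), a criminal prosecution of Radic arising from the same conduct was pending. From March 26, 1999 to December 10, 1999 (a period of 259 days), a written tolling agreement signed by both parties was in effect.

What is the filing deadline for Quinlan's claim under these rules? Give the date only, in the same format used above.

April 14, 2000

The limitation period began to run on February 9, 1997.
Adding the 2 years base period to February 9, 1997 gives a deadline of February 9, 1999, before any tolling.
The pending criminal prosecution from April 18, 1998 to October 6, 1998 tolled the period for 171 days, extending the deadline to July 30, 1999.
The period was tolled for 259 days by the written tolling agreement (March 26, 1999 to December 10, 1999), pushing the deadline to April 14, 2000.
The other events in the timeline have no effect on the limitation period under the stated rules.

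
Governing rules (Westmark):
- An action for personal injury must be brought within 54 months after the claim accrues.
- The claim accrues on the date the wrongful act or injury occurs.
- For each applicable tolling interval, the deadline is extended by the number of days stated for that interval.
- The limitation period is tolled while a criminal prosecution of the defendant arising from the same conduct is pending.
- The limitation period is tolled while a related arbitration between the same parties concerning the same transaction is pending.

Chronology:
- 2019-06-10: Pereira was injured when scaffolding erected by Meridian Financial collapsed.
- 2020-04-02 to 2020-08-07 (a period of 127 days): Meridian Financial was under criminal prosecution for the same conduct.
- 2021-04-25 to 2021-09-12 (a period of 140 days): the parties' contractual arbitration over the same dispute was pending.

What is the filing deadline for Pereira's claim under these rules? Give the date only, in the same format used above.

The claim accrued on 2019-06-10, the date of the act.
Adding the 54 months base period to 2019-06-10 gives a deadline of 2023-12-10, before any tolling.
Because the pending criminal prosecution ran from 2020-04-02 to 2020-08-07, the deadline is extended by 127 days to 2024-04-15.
Because the pending related arbitration ran from 2021-04-25 to 2021-09-12, the deadline is extended by 140 days to 2024-09-02.

2024-09-02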